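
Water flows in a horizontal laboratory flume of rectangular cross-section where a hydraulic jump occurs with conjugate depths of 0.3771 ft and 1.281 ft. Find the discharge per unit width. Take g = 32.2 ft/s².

q = 3.591 ft²/s

For a rectangular channel the momentum equation gives q² = ½·g·y₁·y₂·(y₁ + y₂) = ½×32.2×0.3771×1.281×1.658 = 12.90.
q = √12.90 = 3.591 ft²/s.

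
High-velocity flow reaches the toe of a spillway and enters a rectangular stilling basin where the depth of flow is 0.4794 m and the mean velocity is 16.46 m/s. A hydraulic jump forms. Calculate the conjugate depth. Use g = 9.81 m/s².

Fr₁ = V₁/√(g·y₁) = 16.46/√(9.81×0.4794) = 7.590.
Conjugate-depth relation: y₂/y₁ = ½[√(1 + 8Fr₁²) − 1] = ½[√461.87 − 1] = 10.25.
y₂ = 10.25 × 0.4794 = 4.912 m.

y₂ = 4.912 m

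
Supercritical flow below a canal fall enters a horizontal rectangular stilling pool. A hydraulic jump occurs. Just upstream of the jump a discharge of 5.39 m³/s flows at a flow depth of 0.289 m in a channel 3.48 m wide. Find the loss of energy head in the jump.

q = Q/b = 5.39/3.48 = 1.55 m²/s; V₁ = q/y₁ = 5.36 m/s. Fr₁ = V₁/√(g·y₁) = 3.18.
Sequent-depth ratio: y₂/y₁ = ½[√(1 + 8Fr₁²) − 1] = ½[√82.05 − 1] = 4.03.
y₂ = 4.03 × 0.289 = 1.16 m.
Head loss: ΔE = (y₂ − y₁)³/(4y₁y₂) = (1.16 − 0.289)³/(4×0.289×1.16) = 0.671/1.35 = 0.498 m.

ΔE = 0.498 m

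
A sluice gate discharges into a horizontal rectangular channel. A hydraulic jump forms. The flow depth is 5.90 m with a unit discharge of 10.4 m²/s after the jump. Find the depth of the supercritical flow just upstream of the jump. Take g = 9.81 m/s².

V₂ = q/y₂ = 10.4/5.90 = 1.76 m/s; Fr₂ = V₂/√(g·y₂) = 0.232.
The Bélanger relation is symmetric: y₁/y₂ = ½[√(1 + 8Fr₂²) − 1] = ½[√1.429 − 1] = 0.0978.
y₁ = 0.0978 × 5.90 = 0.577 m.

y₁ = 0.577 m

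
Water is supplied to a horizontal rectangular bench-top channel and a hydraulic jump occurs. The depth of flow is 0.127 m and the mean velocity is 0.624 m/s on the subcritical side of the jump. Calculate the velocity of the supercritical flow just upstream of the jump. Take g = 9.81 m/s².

V₁ = 1.43 m/s

Fr₂ = V₂/√(g·y₂) = 0.624/√(9.81×0.127) = 0.559.
Applying the sequent-depth relation in reverse, y₁/y₂ = ½[√(1 + 8Fr₂²) − 1] = ½[√3.500 − 1] = 0.435.
y₁ = 0.435 × 0.127 = 0.0553 m.
V₁ = q/y₁ = 0.0792/0.0553 = 1.43 m/s.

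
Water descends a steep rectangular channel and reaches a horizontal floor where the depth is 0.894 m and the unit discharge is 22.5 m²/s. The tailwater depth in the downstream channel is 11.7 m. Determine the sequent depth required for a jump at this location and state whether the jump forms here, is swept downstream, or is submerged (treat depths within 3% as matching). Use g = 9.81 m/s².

V₁ = q/y₁ = 22.5/0.894 = 25.2 m/s. Fr₁ = V₁/√(g·y₁) = 25.2/√(9.81×0.894) = 8.50.
By Bélanger, y₂/y₁ = ½[√(1 + 8Fr₁²) − 1] = ½[√578.8 − 1] = 11.5.
y₂ = 11.5 × 0.894 = 10.3 m.
Tailwater y_tw = 11.7 m: y_tw > y₂, so the jump is submerged.

y₂ = 10.3 m; the jump is submerged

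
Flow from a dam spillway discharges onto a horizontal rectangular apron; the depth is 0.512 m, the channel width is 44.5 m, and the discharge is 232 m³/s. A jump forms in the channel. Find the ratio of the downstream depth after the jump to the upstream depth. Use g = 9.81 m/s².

q = Q/b = 232/44.5 = 5.21 m²/s; V₁ = q/y₁ = 10.2 m/s. Fr₁ = V₁/√(g·y₁) = 4.54.
From the momentum equation for a rectangular channel, y₂/y₁ = ½[√(1 + 8Fr₁²) − 1] = ½[√166.1 − 1] = 5.94.

y₂/y₁ = 5.94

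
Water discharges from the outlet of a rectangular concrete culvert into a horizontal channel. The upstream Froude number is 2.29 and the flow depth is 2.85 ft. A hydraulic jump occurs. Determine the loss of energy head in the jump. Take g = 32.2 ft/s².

ΔE = 1.44 ft

Fr₁ = 2.29 (given).
Sequent-depth ratio: y₂/y₁ = ½[√(1 + 8Fr₁²) − 1] = ½[√42.95 − 1] = 2.78.
y₂ = 2.78 × 2.85 = 7.91 ft.
V₁ = Fr₁·√(g·y₁) = 2.29×√(32.2×2.85) = 21.9 ft/s; q = V₁·y₁ = 62.5 ft²/s. V₂ = q/y₂ = 62.5/7.91 = 7.90 ft/s. E₁ = y₁ + V₁²/2g = 10.3 ft; E₂ = y₂ + V₂²/2g = 8.88 ft. ΔE = E₁ − E₂ = 1.44 ft.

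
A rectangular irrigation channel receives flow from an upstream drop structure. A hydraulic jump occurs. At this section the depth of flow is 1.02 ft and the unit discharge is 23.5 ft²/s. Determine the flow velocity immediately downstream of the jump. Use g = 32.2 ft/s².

V₂ = 4.42 ft/s

V₁ = q/y₁ = 23.5/1.02 = 23.0 ft/s. Fr₁ = V₁/√(g·y₁) = 23.0/√(32.2×1.02) = 4.02.
Conjugate-depth relation: y₂/y₁ = ½[√(1 + 8Fr₁²) − 1] = ½[√130.3 − 1] = 5.21.
y₂ = 5.21 × 1.02 = 5.31 ft.
V₂ = q/y₂ = 23.5/5.31 = 4.42 ft/s.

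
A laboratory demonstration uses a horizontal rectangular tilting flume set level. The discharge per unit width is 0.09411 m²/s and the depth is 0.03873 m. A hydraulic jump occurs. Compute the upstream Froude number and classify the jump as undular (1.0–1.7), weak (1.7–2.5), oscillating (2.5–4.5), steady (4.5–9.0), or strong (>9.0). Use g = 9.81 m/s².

V₁ = q/y₁ = 0.09411/0.03873 = 2.430 m/s. Fr₁ = V₁/√(g·y₁) = 2.430/√(9.81×0.03873) = 3.942.
Fr₁ = 3.942 lies in the oscillating range.

Fr₁ = 3.942; oscillating jump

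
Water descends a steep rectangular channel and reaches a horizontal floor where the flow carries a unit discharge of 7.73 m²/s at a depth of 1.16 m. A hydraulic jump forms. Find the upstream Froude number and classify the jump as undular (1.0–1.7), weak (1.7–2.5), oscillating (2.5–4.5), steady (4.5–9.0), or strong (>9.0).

Fr₁ = 1.98; weak jump

V₁ = q/y₁ = 7.73/1.16 = 6.66 m/s. Fr₁ = V₁/√(g·y₁) = 6.66/√(9.81×1.16) = 1.98.
Fr₁ = 1.98 lies in the weak range.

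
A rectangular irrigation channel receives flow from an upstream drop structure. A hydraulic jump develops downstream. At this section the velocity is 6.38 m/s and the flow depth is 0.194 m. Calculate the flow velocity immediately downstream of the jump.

Fr₁ = V₁/√(g·y₁) = 6.38/√(9.81×0.194) = 4.62.
Conjugate-depth relation: y₂/y₁ = ½[√(1 + 8Fr₁²) − 1] = ½[√172.1 − 1] = 6.06.
y₂ = 6.06 × 0.194 = 1.18 m.
q = V₁·y₁ = 6.38 × 0.194 = 1.24 m²/s.
V₂ = q/y₂ = 1.24/1.18 = 1.05 m/s.

V₂ = 1.05 m/s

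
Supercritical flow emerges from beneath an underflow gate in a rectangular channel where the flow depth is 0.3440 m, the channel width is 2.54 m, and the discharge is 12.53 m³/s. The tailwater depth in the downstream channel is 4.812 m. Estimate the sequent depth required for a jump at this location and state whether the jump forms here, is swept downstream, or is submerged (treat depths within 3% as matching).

y₂ = 3.630 m; the jump is submerged

q = Q/b = 12.53/2.54 = 4.933 m²/s; V₁ = q/y₁ = 14.34 m/s. Fr₁ = V₁/√(g·y₁) = 7.806.
By Bélanger, y₂/y₁ = ½[√(1 + 8Fr₁²) − 1] = ½[√488.51 − 1] = 10.55.
y₂ = 10.55 × 0.3440 = 3.630 m.
Tailwater y_tw = 4.812 m: y_tw > y₂, so the jump is submerged.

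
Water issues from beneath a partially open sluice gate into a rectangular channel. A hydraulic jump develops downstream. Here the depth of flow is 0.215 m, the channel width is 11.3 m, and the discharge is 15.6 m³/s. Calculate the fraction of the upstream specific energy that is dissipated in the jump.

q = Q/b = 15.6/11.3 = 1.38 m²/s; V₁ = q/y₁ = 6.42 m/s. Fr₁ = V₁/√(g·y₁) = 4.42.
Bélanger equation: y₂/y₁ = ½[√(1 + 8Fr₁²) − 1] = ½[√157.4 − 1] = 5.77.
y₂ = 5.77 × 0.215 = 1.24 m.
E₁ = y₁ + V₁²/2g = 2.32 m. ΔE = (y₂ − y₁)³/(4y₁y₂) = 1.01 m. ΔE/E₁ = 1.01/2.32 = 0.437.

ΔE/E₁ = 0.437 (43.7%)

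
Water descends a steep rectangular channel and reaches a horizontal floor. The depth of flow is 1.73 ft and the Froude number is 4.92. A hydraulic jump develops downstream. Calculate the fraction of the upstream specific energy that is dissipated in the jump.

ΔE/E₁ = 0.484 (48.4%)

Fr₁ = 4.92 (given).
Bélanger equation: y₂/y₁ = ½[√(1 + 8Fr₁²) − 1] = ½[√194.7 − 1] = 6.48.
y₂ = 6.48 × 1.73 = 11.2 ft.
E₁ = y₁(1 + Fr₁²/2) = 1.73×(1 + 4.92²/2) = 22.7 ft. ΔE = (y₂ − y₁)³/(4y₁y₂) = 11.0 ft. ΔE/E₁ = 11.0/22.7 = 0.484.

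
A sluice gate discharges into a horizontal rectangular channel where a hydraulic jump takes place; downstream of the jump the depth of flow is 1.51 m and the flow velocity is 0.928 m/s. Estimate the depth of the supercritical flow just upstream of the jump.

y₁ = 0.159 m

Fr₂ = V₂/√(g·y₂) = 0.928/√(9.81×1.51) = 0.241.
Applying the sequent-depth relation in reverse, y₁/y₂ = ½[√(1 + 8Fr₂²) − 1] = ½[√1.465 − 1] = 0.105.
y₁ = 0.105 × 1.51 = 0.159 m.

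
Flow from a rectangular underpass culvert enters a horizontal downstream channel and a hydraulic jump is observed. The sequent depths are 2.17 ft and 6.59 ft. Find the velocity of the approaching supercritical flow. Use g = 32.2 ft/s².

V₁ = 20.7 ft/s

For a rectangular channel the momentum equation gives q² = ½·g·y₁·y₂·(y₁ + y₂) = ½×32.2×2.17×6.59×8.76 = 2017.
q = √2017 = 44.9 ft²/s.
V₁ = q/y₁ = 44.9/2.17 = 20.7 ft/s.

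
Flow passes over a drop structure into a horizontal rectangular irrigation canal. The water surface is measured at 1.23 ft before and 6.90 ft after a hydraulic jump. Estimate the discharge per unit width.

For a rectangular channel the momentum equation gives q² = ½·g·y₁·y₂·(y₁ + y₂) = ½×32.2×1.23×6.90×8.13 = 1111.
q = √1111 = 33.3 ft²/s.

q = 33.3 ft²/s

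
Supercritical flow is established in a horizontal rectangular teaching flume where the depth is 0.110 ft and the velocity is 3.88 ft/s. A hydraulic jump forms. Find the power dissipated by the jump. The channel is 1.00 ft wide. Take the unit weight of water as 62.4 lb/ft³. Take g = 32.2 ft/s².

P = 0.00168 hp

Fr₁ = V₁/√(g·y₁) = 3.88/√(32.2×0.110) = 2.06.
Bélanger equation: y₂/y₁ = ½[√(1 + 8Fr₁²) − 1] = ½[√35.00 − 1] = 2.46.
y₂ = 2.46 × 0.110 = 0.270 ft.
Head loss: ΔE = (y₂ − y₁)³/(4y₁y₂) = (0.270 − 0.110)³/(4×0.110×0.270) = 0.00413/0.119 = 0.0347 ft.
q = V₁·y₁ = 3.88 × 0.110 = 0.427 ft²/s. Q = q·b = 0.427 × 1.00 = 0.427 cfs. P = γ·Q·ΔE/550 = 62.4 × 0.427 × 0.0347 / 550 = 0.00168 hp.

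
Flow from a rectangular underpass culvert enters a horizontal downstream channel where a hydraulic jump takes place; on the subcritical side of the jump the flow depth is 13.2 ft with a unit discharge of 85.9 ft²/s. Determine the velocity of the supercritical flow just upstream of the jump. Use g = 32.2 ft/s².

V₂ = q/y₂ = 85.9/13.2 = 6.51 ft/s; Fr₂ = V₂/√(g·y₂) = 0.316.
Applying the sequent-depth relation in reverse, y₁/y₂ = ½[√(1 + 8Fr₂²) − 1] = ½[√1.797 − 1] = 0.170.
y₁ = 0.170 × 13.2 = 2.25 ft.
V₁ = q/y₁ = 85.9/2.25 = 38.2 ft/s.

V₁ = 38.2 ft/s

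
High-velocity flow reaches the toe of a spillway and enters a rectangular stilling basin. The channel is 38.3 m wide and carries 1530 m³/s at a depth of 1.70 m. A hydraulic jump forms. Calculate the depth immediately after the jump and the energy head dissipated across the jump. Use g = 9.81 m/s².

y₂ = 13.0 m; ΔE = 16.4 m

q = Q/b = 1530/38.3 = 39.9 m²/s; V₁ = q/y₁ = 23.5 m/s. Fr₁ = V₁/√(g·y₁) = 5.75.
From the momentum equation for a rectangular channel, y₂/y₁ = ½[√(1 + 8Fr₁²) − 1] = ½[√265.9 − 1] = 7.65.
y₂ = 7.65 × 1.70 = 13.0 m.
Head loss: ΔE = (y₂ − y₁)³/(4y₁y₂) = (13.0 − 1.70)³/(4×1.70×13.0) = 1447/88.5 = 16.4 m.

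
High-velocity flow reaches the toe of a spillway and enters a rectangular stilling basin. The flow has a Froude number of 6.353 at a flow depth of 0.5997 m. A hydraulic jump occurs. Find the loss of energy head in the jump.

ΔE = 7.438 m

Fr₁ = 6.353 (given).
Bélanger equation: y₂/y₁ = ½[√(1 + 8Fr₁²) − 1] = ½[√323.88 − 1] = 8.498.
y₂ = 8.498 × 0.5997 = 5.096 m.
V₁ = Fr₁·√(g·y₁) = 6.353×√(9.81×0.5997) = 15.41 m/s; q = V₁·y₁ = 9.241 m²/s. V₂ = q/y₂ = 9.241/5.096 = 1.813 m/s. E₁ = y₁ + V₁²/2g = 12.70 m; E₂ = y₂ + V₂²/2g = 5.264 m. ΔE = E₁ − E₂ = 7.438 m.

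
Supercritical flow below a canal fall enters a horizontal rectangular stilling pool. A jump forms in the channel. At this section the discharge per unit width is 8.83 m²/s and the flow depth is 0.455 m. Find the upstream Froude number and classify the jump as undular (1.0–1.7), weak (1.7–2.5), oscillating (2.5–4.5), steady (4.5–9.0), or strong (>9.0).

V₁ = q/y₁ = 8.83/0.455 = 19.4 m/s. Fr₁ = V₁/√(g·y₁) = 19.4/√(9.81×0.455) = 9.19.
Fr₁ = 9.19 lies in the strong range.

Fr₁ = 9.19; strong jump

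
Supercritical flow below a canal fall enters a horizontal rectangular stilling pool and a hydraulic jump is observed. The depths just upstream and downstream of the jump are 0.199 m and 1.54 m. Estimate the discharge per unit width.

q = 1.62 m²/s

For a rectangular channel the momentum equation gives q² = ½·g·y₁·y₂·(y₁ + y₂) = ½×9.81×0.199×1.54×1.74 = 2.61.
q = √2.61 = 1.62 m²/s.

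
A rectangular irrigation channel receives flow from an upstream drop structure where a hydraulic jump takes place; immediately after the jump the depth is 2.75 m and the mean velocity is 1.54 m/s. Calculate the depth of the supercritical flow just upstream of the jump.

Fr₂ = V₂/√(g·y₂) = 1.54/√(9.81×2.75) = 0.296.
Since the conjugate-depth ratio holds either way, y₁/y₂ = ½[√(1 + 8Fr₂²) − 1] = ½[√1.703 − 1] = 0.153.
y₁ = 0.153 × 2.75 = 0.420 m.

y₁ = 0.420 m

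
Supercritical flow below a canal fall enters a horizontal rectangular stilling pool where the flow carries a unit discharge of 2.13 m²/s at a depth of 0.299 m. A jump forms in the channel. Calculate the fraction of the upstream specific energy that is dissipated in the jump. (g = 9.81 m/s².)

ΔE/E₁ = 0.409 (40.9%)

V₁ = q/y₁ = 2.13/0.299 = 7.12 m/s. Fr₁ = V₁/√(g·y₁) = 7.12/√(9.81×0.299) = 4.16.
Conjugate-depth relation: y₂/y₁ = ½[√(1 + 8Fr₁²) − 1] = ½[√139.4 − 1] = 5.40.
y₂ = 5.40 × 0.299 = 1.62 m.
E₁ = y₁ + V₁²/2g = 2.89 m. ΔE = (y₂ − y₁)³/(4y₁y₂) = 1.18 m. ΔE/E₁ = 1.18/2.89 = 0.409.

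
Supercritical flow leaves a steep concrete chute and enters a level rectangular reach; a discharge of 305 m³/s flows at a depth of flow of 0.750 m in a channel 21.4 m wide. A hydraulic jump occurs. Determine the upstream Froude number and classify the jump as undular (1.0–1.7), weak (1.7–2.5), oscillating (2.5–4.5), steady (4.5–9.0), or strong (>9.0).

Fr₁ = 7.01; steady jump

q = Q/b = 305/21.4 = 14.3 m²/s; V₁ = q/y₁ = 19.0 m/s. Fr₁ = V₁/√(g·y₁) = 7.01.
Fr₁ = 7.01 lies in the steady range.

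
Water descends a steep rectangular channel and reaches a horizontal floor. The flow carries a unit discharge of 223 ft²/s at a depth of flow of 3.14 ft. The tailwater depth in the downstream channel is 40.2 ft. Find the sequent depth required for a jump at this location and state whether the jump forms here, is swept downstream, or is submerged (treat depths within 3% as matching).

V₁ = q/y₁ = 223/3.14 = 71.0 ft/s. Fr₁ = V₁/√(g·y₁) = 71.0/√(32.2×3.14) = 7.06.
By Bélanger, y₂/y₁ = ½[√(1 + 8Fr₁²) − 1] = ½[√400.1 − 1] = 9.50.
y₂ = 9.50 × 3.14 = 29.8 ft.
Tailwater y_tw = 40.2 ft: y_tw > y₂, so the jump is submerged.

y₂ = 29.8 ft; the jump is submerged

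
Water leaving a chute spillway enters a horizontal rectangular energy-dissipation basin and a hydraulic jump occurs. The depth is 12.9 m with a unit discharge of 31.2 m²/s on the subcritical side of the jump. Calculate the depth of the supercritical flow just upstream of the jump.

y₁ = 1.10 m

V₂ = q/y₂ = 31.2/12.9 = 2.42 m/s; Fr₂ = V₂/√(g·y₂) = 0.215.
From the momentum equation (using Fr₂), y₁/y₂ = ½[√(1 + 8Fr₂²) − 1] = ½[√1.370 − 1] = 0.0852.
y₁ = 0.0852 × 12.9 = 1.10 m.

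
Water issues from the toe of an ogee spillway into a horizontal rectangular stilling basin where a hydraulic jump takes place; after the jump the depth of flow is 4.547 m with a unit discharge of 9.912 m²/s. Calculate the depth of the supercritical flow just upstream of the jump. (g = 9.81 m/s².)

y₁ = 0.8207 m

V₂ = q/y₂ = 9.912/4.547 = 2.180 m/s; Fr₂ = V₂/√(g·y₂) = 0.3264.
Applying the sequent-depth relation in reverse, y₁/y₂ = ½[√(1 + 8Fr₂²) − 1] = ½[√1.8523 − 1] = 0.1805.
y₁ = 0.1805 × 4.547 = 0.8207 m.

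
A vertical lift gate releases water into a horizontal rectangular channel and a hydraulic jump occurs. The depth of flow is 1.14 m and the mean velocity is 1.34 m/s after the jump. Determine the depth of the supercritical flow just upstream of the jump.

y₁ = 0.292 m

Fr₂ = V₂/√(g·y₂) = 1.34/√(9.81×1.14) = 0.401.
Applying the sequent-depth relation in reverse, y₁/y₂ = ½[√(1 + 8Fr₂²) − 1] = ½[√2.284 − 1] = 0.256.
y₁ = 0.256 × 1.14 = 0.292 m.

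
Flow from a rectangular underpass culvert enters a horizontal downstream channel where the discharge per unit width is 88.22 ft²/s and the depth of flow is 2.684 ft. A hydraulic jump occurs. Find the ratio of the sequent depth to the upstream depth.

V₁ = q/y₁ = 88.22/2.684 = 32.87 ft/s. Fr₁ = V₁/√(g·y₁) = 32.87/√(32.2×2.684) = 3.536.
Bélanger equation: y₂/y₁ = ½[√(1 + 8Fr₁²) − 1] = ½[√101.00 − 1] = 4.525.

y₂/y₁ = 4.525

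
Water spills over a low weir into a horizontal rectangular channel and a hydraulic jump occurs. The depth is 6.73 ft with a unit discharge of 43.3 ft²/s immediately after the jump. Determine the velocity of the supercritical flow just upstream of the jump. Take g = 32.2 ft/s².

V₂ = q/y₂ = 43.3/6.73 = 6.43 ft/s; Fr₂ = V₂/√(g·y₂) = 0.437.
Since the conjugate-depth ratio holds either way, y₁/y₂ = ½[√(1 + 8Fr₂²) − 1] = ½[√2.528 − 1] = 0.295.
y₁ = 0.295 × 6.73 = 1.99 ft.
V₁ = q/y₁ = 43.3/1.99 = 21.8 ft/s.

V₁ = 21.8 ft/s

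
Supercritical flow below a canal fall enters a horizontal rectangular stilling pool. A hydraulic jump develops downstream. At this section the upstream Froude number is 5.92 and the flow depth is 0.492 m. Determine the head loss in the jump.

Fr₁ = 5.92 (given).
Bélanger equation: y₂/y₁ = ½[√(1 + 8Fr₁²) − 1] = ½[√281.4 − 1] = 7.89.
y₂ = 7.89 × 0.492 = 3.88 m.
Head loss: ΔE = (y₂ − y₁)³/(4y₁y₂) = (3.88 − 0.492)³/(4×0.492×3.88) = 38.9/7.64 = 5.09 m.

ΔE = 5.09 m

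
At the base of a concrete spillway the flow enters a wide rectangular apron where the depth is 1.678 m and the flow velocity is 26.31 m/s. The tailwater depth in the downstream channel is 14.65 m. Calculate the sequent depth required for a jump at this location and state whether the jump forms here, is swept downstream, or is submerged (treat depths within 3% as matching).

Fr₁ = V₁/√(g·y₁) = 26.31/√(9.81×1.678) = 6.485.
Sequent-depth ratio: y₂/y₁ = ½[√(1 + 8Fr₁²) − 1] = ½[√337.41 − 1] = 8.684.
y₂ = 8.684 × 1.678 = 14.57 m.
Tailwater y_tw = 14.65 m: y_tw ≈ y₂, so the jump forms here.

y₂ = 14.57 m; the jump forms here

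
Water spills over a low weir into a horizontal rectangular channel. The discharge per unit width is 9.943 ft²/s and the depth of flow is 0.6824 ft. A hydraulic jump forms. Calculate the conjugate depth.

y₂ = 2.678 ft

V₁ = q/y₁ = 9.943/0.6824 = 14.57 ft/s. Fr₁ = V₁/√(g·y₁) = 14.57/√(32.2×0.6824) = 3.108.
From the momentum equation for a rectangular channel, y₂/y₁ = ½[√(1 + 8Fr₁²) − 1] = ½[√78.295 − 1] = 3.924.
y₂ = 3.924 × 0.6824 = 2.678 ft.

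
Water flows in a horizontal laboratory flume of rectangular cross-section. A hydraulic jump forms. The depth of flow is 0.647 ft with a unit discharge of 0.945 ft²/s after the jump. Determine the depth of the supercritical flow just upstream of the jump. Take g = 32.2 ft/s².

V₂ = q/y₂ = 0.945/0.647 = 1.46 ft/s; Fr₂ = V₂/√(g·y₂) = 0.320.
The Bélanger relation is symmetric: y₁/y₂ = ½[√(1 + 8Fr₂²) − 1] = ½[√1.819 − 1] = 0.174.
y₁ = 0.174 × 0.647 = 0.113 ft.

y₁ = 0.113 ft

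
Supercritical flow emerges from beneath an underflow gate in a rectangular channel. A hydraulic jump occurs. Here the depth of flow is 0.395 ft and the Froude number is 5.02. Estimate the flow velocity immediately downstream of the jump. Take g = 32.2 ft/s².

V₂ = 2.71 ft/s

Fr₁ = 5.02 (given).
Bélanger equation: y₂/y₁ = ½[√(1 + 8Fr₁²) − 1] = ½[√202.6 − 1] = 6.62.
y₂ = 6.62 × 0.395 = 2.61 ft.
V₁ = Fr₁·√(g·y₁) = 5.02×√(32.2×0.395) = 17.9 ft/s; q = V₁·y₁ = 7.07 ft²/s.
V₂ = q/y₂ = 7.07/2.61 = 2.71 ft/s.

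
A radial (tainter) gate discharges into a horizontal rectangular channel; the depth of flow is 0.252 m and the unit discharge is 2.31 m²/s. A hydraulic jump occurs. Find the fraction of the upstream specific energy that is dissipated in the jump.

V₁ = q/y₁ = 2.31/0.252 = 9.17 m/s. Fr₁ = V₁/√(g·y₁) = 9.17/√(9.81×0.252) = 5.83.
By Bélanger, y₂/y₁ = ½[√(1 + 8Fr₁²) − 1] = ½[√272.9 − 1] = 7.76.
y₂ = 7.76 × 0.252 = 1.96 m.
E₁ = y₁ + V₁²/2g = 4.53 m. ΔE = (y₂ − y₁)³/(4y₁y₂) = 2.51 m. ΔE/E₁ = 2.51/4.53 = 0.553.

ΔE/E₁ = 0.553 (55.3%)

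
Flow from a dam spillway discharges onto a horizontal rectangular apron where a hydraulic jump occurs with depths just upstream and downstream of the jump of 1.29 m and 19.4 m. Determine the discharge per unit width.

q = 50.4 m²/s

For a rectangular channel the momentum equation gives q² = ½·g·y₁·y₂·(y₁ + y₂) = ½×9.81×1.29×19.4×20.7 = 2540.
q = √2540 = 50.4 m²/s.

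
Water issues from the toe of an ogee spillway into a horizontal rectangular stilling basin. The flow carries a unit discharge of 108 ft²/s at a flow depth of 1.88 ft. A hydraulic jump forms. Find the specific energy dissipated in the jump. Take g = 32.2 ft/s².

ΔE = 33.9 ft

V₁ = q/y₁ = 108/1.88 = 57.4 ft/s. Fr₁ = V₁/√(g·y₁) = 57.4/√(32.2×1.88) = 7.38.
By Bélanger, y₂/y₁ = ½[√(1 + 8Fr₁²) − 1] = ½[√437.1 − 1] = 9.95.
y₂ = 9.95 × 1.88 = 18.7 ft.
V₂ = q/y₂ = 108/18.7 = 5.77 ft/s. E₁ = y₁ + V₁²/2g = 53.1 ft; E₂ = y₂ + V₂²/2g = 19.2 ft. ΔE = E₁ − E₂ = 33.9 ft.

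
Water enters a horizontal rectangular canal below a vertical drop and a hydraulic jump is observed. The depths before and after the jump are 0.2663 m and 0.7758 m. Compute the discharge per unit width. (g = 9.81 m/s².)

For a rectangular channel the momentum equation gives q² = ½·g·y₁·y₂·(y₁ + y₂) = ½×9.81×0.2663×0.7758×1.042 = 1.056.
q = √1.056 = 1.028 m²/s.

q = 1.028 m²/s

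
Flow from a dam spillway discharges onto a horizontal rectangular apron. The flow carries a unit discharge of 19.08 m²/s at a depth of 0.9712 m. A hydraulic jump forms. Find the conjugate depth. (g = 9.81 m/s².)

y₂ = 8.270 m

V₁ = q/y₁ = 19.08/0.9712 = 19.65 m/s. Fr₁ = V₁/√(g·y₁) = 19.65/√(9.81×0.9712) = 6.365.
By Bélanger, y₂/y₁ = ½[√(1 + 8Fr₁²) − 1] = ½[√325.08 − 1] = 8.515.
y₂ = 8.515 × 0.9712 = 8.270 m.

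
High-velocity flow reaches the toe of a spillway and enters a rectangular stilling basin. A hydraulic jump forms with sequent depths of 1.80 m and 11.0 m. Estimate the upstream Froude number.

For a rectangular channel the momentum equation gives q² = ½·g·y₁·y₂·(y₁ + y₂) = ½×9.81×1.80×11.0×12.8 = 1243.
q = √1243 = 35.3 m²/s.
V₁ = q/y₁ = 19.6 m/s; Fr₁ = V₁/√(g·y₁) = 4.66.

Fr₁ = 4.66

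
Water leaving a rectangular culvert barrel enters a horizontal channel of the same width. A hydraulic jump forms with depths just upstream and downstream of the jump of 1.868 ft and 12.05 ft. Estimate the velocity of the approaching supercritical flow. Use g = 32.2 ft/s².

For a rectangular channel the momentum equation gives q² = ½·g·y₁·y₂·(y₁ + y₂) = ½×32.2×1.868×12.05×13.92 = 5044.
q = √5044 = 71.02 ft²/s.
V₁ = q/y₁ = 71.02/1.868 = 38.02 ft/s.

V₁ = 38.02 ft/s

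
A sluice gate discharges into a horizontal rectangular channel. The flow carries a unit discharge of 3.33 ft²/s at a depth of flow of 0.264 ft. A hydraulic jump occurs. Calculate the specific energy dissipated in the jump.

V₁ = q/y₁ = 3.33/0.264 = 12.6 ft/s. Fr₁ = V₁/√(g·y₁) = 12.6/√(32.2×0.264) = 4.33.
By Bélanger, y₂/y₁ = ½[√(1 + 8Fr₁²) − 1] = ½[√150.7 − 1] = 5.64.
y₂ = 5.64 × 0.264 = 1.49 ft.
Head loss: ΔE = (y₂ − y₁)³/(4y₁y₂) = (1.49 − 0.264)³/(4×0.264×1.49) = 1.84/1.57 = 1.17 ft.

ΔE = 1.17 ft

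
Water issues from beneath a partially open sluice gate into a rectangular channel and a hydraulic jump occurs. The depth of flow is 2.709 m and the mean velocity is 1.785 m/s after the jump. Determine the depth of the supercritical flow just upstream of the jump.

y₁ = 0.5414 m

Fr₂ = V₂/√(g·y₂) = 1.785/√(9.81×2.709) = 0.3463.
Applying the sequent-depth relation in reverse, y₁/y₂ = ½[√(1 + 8Fr₂²) − 1] = ½[√1.9592 − 1] = 0.1998.
y₁ = 0.1998 × 2.709 = 0.5414 m.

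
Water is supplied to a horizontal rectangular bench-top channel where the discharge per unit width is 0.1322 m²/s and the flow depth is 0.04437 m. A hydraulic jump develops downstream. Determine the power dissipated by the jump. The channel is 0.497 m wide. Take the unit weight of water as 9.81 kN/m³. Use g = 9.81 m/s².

V₁ = q/y₁ = 0.1322/0.04437 = 2.979 m/s. Fr₁ = V₁/√(g·y₁) = 2.979/√(9.81×0.04437) = 4.516.
By Bélanger, y₂/y₁ = ½[√(1 + 8Fr₁²) − 1] = ½[√164.16 − 1] = 5.906.
y₂ = 5.906 × 0.04437 = 0.2621 m.
Head loss: ΔE = (y₂ − y₁)³/(4y₁y₂) = (0.2621 − 0.04437)³/(4×0.04437×0.2621) = 0.01032/0.04651 = 0.2218 m.
Q = q·b = 0.1322 × 0.497 = 0.06570 m³/s. P = γ·Q·ΔE = 9.81 × 0.06570 × 0.2218 = 0.1430 kW.

P = 0.1430 kW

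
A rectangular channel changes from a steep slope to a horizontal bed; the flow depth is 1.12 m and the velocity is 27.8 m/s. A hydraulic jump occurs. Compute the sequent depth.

Fr₁ = V₁/√(g·y₁) = 27.8/√(9.81×1.12) = 8.39.
From the momentum equation for a rectangular channel, y₂/y₁ = ½[√(1 + 8Fr₁²) − 1] = ½[√563.7 − 1] = 11.4.
y₂ = 11.4 × 1.12 = 12.7 m.

y₂ = 12.7 m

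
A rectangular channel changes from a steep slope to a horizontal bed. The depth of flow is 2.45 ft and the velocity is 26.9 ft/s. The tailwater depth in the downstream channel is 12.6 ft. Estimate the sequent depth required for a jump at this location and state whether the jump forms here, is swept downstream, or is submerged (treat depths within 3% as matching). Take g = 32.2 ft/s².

Fr₁ = V₁/√(g·y₁) = 26.9/√(32.2×2.45) = 3.03.
By Bélanger, y₂/y₁ = ½[√(1 + 8Fr₁²) − 1] = ½[√74.38 − 1] = 3.81.
y₂ = 3.81 × 2.45 = 9.34 ft.
Tailwater y_tw = 12.6 ft: y_tw > y₂, so the jump is submerged.

y₂ = 9.34 ft; the jump is submerged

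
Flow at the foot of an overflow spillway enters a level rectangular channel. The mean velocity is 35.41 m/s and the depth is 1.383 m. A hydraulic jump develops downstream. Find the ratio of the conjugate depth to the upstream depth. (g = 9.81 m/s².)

y₂/y₁ = 13.10

Fr₁ = V₁/√(g·y₁) = 35.41/√(9.81×1.383) = 9.613.
By Bélanger, y₂/y₁ = ½[√(1 + 8Fr₁²) − 1] = ½[√740.35 − 1] = 13.10.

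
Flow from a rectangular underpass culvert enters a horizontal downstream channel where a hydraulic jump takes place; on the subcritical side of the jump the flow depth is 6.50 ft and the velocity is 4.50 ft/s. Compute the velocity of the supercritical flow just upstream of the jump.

Fr₂ = V₂/√(g·y₂) = 4.50/√(32.2×6.50) = 0.311.
From the momentum equation (using Fr₂), y₁/y₂ = ½[√(1 + 8Fr₂²) − 1] = ½[√1.774 − 1] = 0.166.
y₁ = 0.166 × 6.50 = 1.08 ft.
V₁ = q/y₁ = 29.2/1.08 = 27.1 ft/s.

V₁ = 27.1 ft/s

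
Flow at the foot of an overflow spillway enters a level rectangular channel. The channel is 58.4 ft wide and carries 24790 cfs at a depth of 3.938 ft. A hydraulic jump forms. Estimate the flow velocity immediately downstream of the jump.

q = Q/b = 24790/58.4 = 424.5 ft²/s; V₁ = q/y₁ = 107.8 ft/s. Fr₁ = V₁/√(g·y₁) = 9.572.
Conjugate-depth relation: y₂/y₁ = ½[√(1 + 8Fr₁²) − 1] = ½[√734.05 − 1] = 13.05.
y₂ = 13.05 × 3.938 = 51.38 ft.
V₂ = q/y₂ = 424.5/51.38 = 8.262 ft/s.

V₂ = 8.262 ft/s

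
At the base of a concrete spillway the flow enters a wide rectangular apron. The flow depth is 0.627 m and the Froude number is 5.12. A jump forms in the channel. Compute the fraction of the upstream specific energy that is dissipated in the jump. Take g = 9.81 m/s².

Fr₁ = 5.12 (given).
Sequent-depth ratio: y₂/y₁ = ½[√(1 + 8Fr₁²) − 1] = ½[√210.7 − 1] = 6.76.
y₂ = 6.76 × 0.627 = 4.24 m.
E₁ = y₁(1 + Fr₁²/2) = 0.627×(1 + 5.12²/2) = 8.85 m. ΔE = (y₂ − y₁)³/(4y₁y₂) = 4.43 m. ΔE/E₁ = 4.43/8.85 = 0.501.

ΔE/E₁ = 0.501 (50.1%)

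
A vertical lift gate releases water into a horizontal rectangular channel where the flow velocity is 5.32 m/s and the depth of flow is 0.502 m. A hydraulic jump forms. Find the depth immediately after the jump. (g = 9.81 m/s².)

y₂ = 1.47 m

Fr₁ = V₁/√(g·y₁) = 5.32/√(9.81×0.502) = 2.40.
By Bélanger, y₂/y₁ = ½[√(1 + 8Fr₁²) − 1] = ½[√46.98 − 1] = 2.93.
y₂ = 2.93 × 0.502 = 1.47 m.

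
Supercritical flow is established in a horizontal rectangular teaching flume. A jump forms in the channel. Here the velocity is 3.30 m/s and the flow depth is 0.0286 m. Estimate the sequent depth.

Fr₁ = V₁/√(g·y₁) = 3.30/√(9.81×0.0286) = 6.23.
Conjugate-depth relation: y₂/y₁ = ½[√(1 + 8Fr₁²) − 1] = ½[√311.5 − 1] = 8.32.
y₂ = 8.32 × 0.0286 = 0.238 m.

y₂ = 0.238 m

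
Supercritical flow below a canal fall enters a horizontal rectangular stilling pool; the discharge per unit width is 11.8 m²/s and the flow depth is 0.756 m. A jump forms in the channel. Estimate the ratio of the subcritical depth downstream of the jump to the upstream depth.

V₁ = q/y₁ = 11.8/0.756 = 15.6 m/s. Fr₁ = V₁/√(g·y₁) = 15.6/√(9.81×0.756) = 5.73.
Bélanger equation: y₂/y₁ = ½[√(1 + 8Fr₁²) − 1] = ½[√263.8 − 1] = 7.62.

y₂/y₁ = 7.62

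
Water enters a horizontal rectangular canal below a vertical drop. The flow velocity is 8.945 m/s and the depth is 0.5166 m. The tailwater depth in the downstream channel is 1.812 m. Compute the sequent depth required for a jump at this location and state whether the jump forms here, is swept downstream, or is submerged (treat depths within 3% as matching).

y₂ = 2.656 m; the jump is swept downstream

Fr₁ = V₁/√(g·y₁) = 8.945/√(9.81×0.5166) = 3.973.
By Bélanger, y₂/y₁ = ½[√(1 + 8Fr₁²) − 1] = ½[√127.31 − 1] = 5.142.
y₂ = 5.142 × 0.5166 = 2.656 m.
Tailwater y_tw = 1.812 m: y_tw < y₂, so the jump is swept downstream.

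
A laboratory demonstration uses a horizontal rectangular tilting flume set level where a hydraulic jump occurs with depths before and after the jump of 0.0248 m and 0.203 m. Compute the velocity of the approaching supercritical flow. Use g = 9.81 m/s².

For a rectangular channel the momentum equation gives q² = ½·g·y₁·y₂·(y₁ + y₂) = ½×9.81×0.0248×0.203×0.228 = 0.00563.
q = √0.00563 = 0.0750 m²/s.
V₁ = q/y₁ = 0.0750/0.0248 = 3.02 m/s.

V₁ = 3.02 m/s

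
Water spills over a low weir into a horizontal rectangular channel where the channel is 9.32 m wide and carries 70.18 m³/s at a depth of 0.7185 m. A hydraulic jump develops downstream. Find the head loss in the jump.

q = Q/b = 70.18/9.32 = 7.530 m²/s; V₁ = q/y₁ = 10.48 m/s. Fr₁ = V₁/√(g·y₁) = 3.948.
Conjugate-depth relation: y₂/y₁ = ½[√(1 + 8Fr₁²) − 1] = ½[√125.66 − 1] = 5.105.
y₂ = 5.105 × 0.7185 = 3.668 m.
Head loss: ΔE = (y₂ − y₁)³/(4y₁y₂) = (3.668 − 0.7185)³/(4×0.7185×3.668) = 25.66/10.54 = 2.434 m.

ΔE = 2.434 m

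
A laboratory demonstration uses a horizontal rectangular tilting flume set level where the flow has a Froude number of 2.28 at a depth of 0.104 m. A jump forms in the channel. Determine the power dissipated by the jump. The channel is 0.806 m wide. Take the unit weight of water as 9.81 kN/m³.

P = 0.0976 kW

Fr₁ = 2.28 (given).
From the momentum equation for a rectangular channel, y₂/y₁ = ½[√(1 + 8Fr₁²) − 1] = ½[√42.59 − 1] = 2.76.
y₂ = 2.76 × 0.104 = 0.287 m.
Head loss: ΔE = (y₂ − y₁)³/(4y₁y₂) = (0.287 − 0.104)³/(4×0.104×0.287) = 0.00616/0.120 = 0.0516 m.
V₁ = Fr₁·√(g·y₁) = 2.28×√(9.81×0.104) = 2.30 m/s; q = V₁·y₁ = 0.240 m²/s. Q = q·b = 0.240 × 0.806 = 0.193 m³/s. P = γ·Q·ΔE = 9.81 × 0.193 × 0.0516 = 0.0976 kW.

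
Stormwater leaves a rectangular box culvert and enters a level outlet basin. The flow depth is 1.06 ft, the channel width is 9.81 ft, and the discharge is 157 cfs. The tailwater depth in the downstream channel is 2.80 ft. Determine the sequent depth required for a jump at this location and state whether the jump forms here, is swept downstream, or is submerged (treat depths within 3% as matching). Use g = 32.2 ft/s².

y₂ = 3.38 ft; the jump is swept downstream

q = Q/b = 157/9.81 = 16.0 ft²/s; V₁ = q/y₁ = 15.1 ft/s. Fr₁ = V₁/√(g·y₁) = 2.58.
Conjugate-depth relation: y₂/y₁ = ½[√(1 + 8Fr₁²) − 1] = ½[√54.43 − 1] = 3.19.
y₂ = 3.19 × 1.06 = 3.38 ft.
Tailwater y_tw = 2.80 ft: y_tw < y₂, so the jump is swept downstream.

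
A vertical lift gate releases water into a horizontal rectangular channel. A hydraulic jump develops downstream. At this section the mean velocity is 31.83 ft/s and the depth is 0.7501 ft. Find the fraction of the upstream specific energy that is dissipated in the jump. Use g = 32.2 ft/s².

Fr₁ = V₁/√(g·y₁) = 31.83/√(32.2×0.7501) = 6.477.
By Bélanger, y₂/y₁ = ½[√(1 + 8Fr₁²) − 1] = ½[√336.57 − 1] = 8.673.
y₂ = 8.673 × 0.7501 = 6.506 ft.
E₁ = y₁ + V₁²/2g = 16.48 ft. ΔE = (y₂ − y₁)³/(4y₁y₂) = 9.767 ft. ΔE/E₁ = 9.767/16.48 = 0.593.

ΔE/E₁ = 0.593 (59.3%)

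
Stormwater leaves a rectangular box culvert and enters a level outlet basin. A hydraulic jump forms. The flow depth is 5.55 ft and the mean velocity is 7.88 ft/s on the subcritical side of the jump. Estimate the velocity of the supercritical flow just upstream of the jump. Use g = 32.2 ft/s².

Fr₂ = V₂/√(g·y₂) = 7.88/√(32.2×5.55) = 0.589.
Since the conjugate-depth ratio holds either way, y₁/y₂ = ½[√(1 + 8Fr₂²) − 1] = ½[√3.780 − 1] = 0.472.
y₁ = 0.472 × 5.55 = 2.62 ft.
V₁ = q/y₁ = 43.7/2.62 = 16.7 ft/s.

V₁ = 16.7 ft/s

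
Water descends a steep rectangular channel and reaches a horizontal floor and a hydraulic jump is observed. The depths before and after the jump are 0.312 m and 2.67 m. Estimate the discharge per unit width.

For a rectangular channel the momentum equation gives q² = ½·g·y₁·y₂·(y₁ + y₂) = ½×9.81×0.312×2.67×2.98 = 12.2.
q = √12.2 = 3.49 m²/s.

q = 3.49 m²/s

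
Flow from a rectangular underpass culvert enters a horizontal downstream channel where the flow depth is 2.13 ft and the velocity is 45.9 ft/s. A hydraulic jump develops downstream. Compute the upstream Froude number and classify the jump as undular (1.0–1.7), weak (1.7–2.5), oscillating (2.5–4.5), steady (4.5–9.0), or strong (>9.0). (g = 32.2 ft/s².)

Fr₁ = 5.54; steady jump

Fr₁ = V₁/√(g·y₁) = 45.9/√(32.2×2.13) = 5.54.
Fr₁ = 5.54 lies in the steady range.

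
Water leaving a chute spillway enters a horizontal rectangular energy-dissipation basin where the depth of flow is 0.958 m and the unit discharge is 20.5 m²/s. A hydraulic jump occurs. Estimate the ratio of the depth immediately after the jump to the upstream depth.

V₁ = q/y₁ = 20.5/0.958 = 21.4 m/s. Fr₁ = V₁/√(g·y₁) = 21.4/√(9.81×0.958) = 6.98.
Sequent-depth ratio: y₂/y₁ = ½[√(1 + 8Fr₁²) − 1] = ½[√390.8 − 1] = 9.38.

y₂/y₁ = 9.38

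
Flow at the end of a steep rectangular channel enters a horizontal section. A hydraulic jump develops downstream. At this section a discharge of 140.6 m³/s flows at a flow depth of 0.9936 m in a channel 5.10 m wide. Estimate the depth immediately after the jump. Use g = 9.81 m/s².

q = Q/b = 140.6/5.10 = 27.57 m²/s; V₁ = q/y₁ = 27.75 m/s. Fr₁ = V₁/√(g·y₁) = 8.887.
Bélanger equation: y₂/y₁ = ½[√(1 + 8Fr₁²) − 1] = ½[√632.85 − 1] = 12.08.
y₂ = 12.08 × 0.9936 = 12.00 m.

y₂ = 12.00 m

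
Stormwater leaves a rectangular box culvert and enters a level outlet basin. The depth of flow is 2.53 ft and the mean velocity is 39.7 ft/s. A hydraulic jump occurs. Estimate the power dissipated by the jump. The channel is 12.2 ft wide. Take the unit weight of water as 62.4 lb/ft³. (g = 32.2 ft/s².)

Fr₁ = V₁/√(g·y₁) = 39.7/√(32.2×2.53) = 4.40.
Sequent-depth ratio: y₂/y₁ = ½[√(1 + 8Fr₁²) − 1] = ½[√155.8 − 1] = 5.74.
y₂ = 5.74 × 2.53 = 14.5 ft.
Head loss: ΔE = (y₂ − y₁)³/(4y₁y₂) = (14.5 − 2.53)³/(4×2.53×14.5) = 1725/147 = 11.7 ft.
q = V₁·y₁ = 39.7 × 2.53 = 100 ft²/s. Q = q·b = 100 × 12.2 = 1225 cfs. P = γ·Q·ΔE/550 = 62.4 × 1225 × 11.7 / 550 = 1632 hp.

P = 1632 hp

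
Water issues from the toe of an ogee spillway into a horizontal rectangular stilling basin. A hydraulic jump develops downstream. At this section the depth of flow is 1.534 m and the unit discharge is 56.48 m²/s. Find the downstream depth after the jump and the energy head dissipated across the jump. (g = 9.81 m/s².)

y₂ = 19.84 m; ΔE = 50.38 m

V₁ = q/y₁ = 56.48/1.534 = 36.82 m/s. Fr₁ = V₁/√(g·y₁) = 36.82/√(9.81×1.534) = 9.491.
Conjugate-depth relation: y₂/y₁ = ½[√(1 + 8Fr₁²) − 1] = ½[√721.67 − 1] = 12.93.
y₂ = 12.93 × 1.534 = 19.84 m.
Head loss: ΔE = (y₂ − y₁)³/(4y₁y₂) = (19.84 − 1.534)³/(4×1.534×19.84) = 6132/121.7 = 50.38 m.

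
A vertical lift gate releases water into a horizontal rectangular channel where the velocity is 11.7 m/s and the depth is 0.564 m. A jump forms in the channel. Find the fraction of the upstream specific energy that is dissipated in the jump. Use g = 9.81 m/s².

Fr₁ = V₁/√(g·y₁) = 11.7/√(9.81×0.564) = 4.97.
Bélanger equation: y₂/y₁ = ½[√(1 + 8Fr₁²) − 1] = ½[√198.9 − 1] = 6.55.
y₂ = 6.55 × 0.564 = 3.70 m.
E₁ = y₁ + V₁²/2g = 7.54 m. ΔE = (y₂ − y₁)³/(4y₁y₂) = 3.68 m. ΔE/E₁ = 3.68/7.54 = 0.488.

ΔE/E₁ = 0.488 (48.8%)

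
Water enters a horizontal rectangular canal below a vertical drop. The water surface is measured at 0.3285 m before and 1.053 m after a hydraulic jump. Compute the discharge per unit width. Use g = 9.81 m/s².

For a rectangular channel the momentum equation gives q² = ½·g·y₁·y₂·(y₁ + y₂) = ½×9.81×0.3285×1.053×1.381 = 2.344.
q = √2.344 = 1.531 m²/s.

q = 1.531 m²/s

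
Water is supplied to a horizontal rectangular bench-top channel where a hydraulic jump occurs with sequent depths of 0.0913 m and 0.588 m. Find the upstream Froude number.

For a rectangular channel the momentum equation gives q² = ½·g·y₁·y₂·(y₁ + y₂) = ½×9.81×0.0913×0.588×0.679 = 0.179.
q = √0.179 = 0.423 m²/s.
V₁ = q/y₁ = 4.63 m/s; Fr₁ = V₁/√(g·y₁) = 4.89.

Fr₁ = 4.89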